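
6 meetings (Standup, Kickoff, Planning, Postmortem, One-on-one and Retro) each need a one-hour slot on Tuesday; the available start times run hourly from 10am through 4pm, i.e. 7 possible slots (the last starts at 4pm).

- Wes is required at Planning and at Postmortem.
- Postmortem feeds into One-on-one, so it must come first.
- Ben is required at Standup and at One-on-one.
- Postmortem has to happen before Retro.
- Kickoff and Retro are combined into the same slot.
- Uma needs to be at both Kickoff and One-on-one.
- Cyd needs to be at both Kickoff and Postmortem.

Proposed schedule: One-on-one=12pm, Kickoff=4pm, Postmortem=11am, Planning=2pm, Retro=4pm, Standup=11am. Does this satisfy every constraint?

Uma needs to be at both Kickoff and One-on-one — holds.
Cyd needs to be at both Kickoff and Postmortem — holds.
Wes is required at Planning and at Postmortem — holds.
Postmortem has to happen before Retro — holds.
Postmortem feeds into One-on-one, so it must come first — holds.
Kickoff and Retro are combined into the same slot — holds.
Ben is required at Standup and at One-on-one — holds.

Valid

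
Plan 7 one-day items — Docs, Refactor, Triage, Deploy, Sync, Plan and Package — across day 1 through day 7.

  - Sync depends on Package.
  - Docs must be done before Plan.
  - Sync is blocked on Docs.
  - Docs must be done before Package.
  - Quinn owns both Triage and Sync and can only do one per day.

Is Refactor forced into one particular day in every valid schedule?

No

Refactor can be day 1 (e.g. Plan -> day 2, Sync -> day 3, Refactor -> day 1, Docs -> day 1, Package -> day 2, Deploy -> day 1, Triage -> day 1) or day 2 (e.g. Triage in day 1; Package in day 2; Refactor in day 2; Plan in day 2; Docs in day 1; Deploy in day 1; Sync in day 3).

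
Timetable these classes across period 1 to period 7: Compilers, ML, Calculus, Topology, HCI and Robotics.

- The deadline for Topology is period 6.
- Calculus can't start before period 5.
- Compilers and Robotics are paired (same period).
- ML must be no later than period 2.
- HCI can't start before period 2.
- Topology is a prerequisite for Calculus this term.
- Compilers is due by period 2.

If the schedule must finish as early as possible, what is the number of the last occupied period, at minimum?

5

The precedence chain requires at least 2 distinct periods.
Calculus can't be placed before period 5, so the schedule must run through at least period 5.
5 works (last occupied period: period 5): for example Topology -> period 1, ML -> period 1, Compilers -> period 1, Calculus -> period 5, HCI -> period 2, Robotics -> period 1.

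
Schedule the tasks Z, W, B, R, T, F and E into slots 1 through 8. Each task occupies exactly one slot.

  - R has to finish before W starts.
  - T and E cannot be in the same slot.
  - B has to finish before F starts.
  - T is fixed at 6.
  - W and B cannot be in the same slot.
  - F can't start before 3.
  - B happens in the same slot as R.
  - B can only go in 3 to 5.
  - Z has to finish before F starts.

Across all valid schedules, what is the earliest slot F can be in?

4

F is available from 3; precedence pushes F to at least 4.
F at 4 is achievable: E=1, F=4, T=6, B=3, R=3, W=4, Z=1.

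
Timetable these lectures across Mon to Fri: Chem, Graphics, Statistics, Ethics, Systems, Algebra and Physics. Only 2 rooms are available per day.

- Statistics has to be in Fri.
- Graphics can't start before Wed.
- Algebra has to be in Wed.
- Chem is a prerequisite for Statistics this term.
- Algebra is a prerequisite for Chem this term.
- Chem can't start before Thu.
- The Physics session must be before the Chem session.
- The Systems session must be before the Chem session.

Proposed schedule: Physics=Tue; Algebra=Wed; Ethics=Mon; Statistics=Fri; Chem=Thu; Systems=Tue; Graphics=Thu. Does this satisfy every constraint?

Yes

Statistics has to be in Fri — holds.
Graphics can't start before Wed — holds.
The Systems session must be before the Chem session — holds.
Only 2 rooms are available per day — holds.
Chem can't start before Thu — holds.
Algebra is a prerequisite for Chem this term — holds.
Algebra has to be in Wed — holds.
The Physics session must be before the Chem session — holds.
Chem is a prerequisite for Statistics this term — holds.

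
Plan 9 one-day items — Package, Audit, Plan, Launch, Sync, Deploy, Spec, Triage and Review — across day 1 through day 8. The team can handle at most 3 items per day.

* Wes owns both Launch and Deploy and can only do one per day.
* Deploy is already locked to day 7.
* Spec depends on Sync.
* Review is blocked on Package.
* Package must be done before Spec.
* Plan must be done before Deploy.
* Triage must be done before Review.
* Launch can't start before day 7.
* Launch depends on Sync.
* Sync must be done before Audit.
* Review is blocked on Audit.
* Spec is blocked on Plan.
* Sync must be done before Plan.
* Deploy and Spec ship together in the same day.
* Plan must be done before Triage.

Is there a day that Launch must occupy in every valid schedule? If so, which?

day 8

Launch's window is day 7–day 8.
Deploy is fixed at day 7, and Launch can't share a day with Deploy.
So Launch must be day 8.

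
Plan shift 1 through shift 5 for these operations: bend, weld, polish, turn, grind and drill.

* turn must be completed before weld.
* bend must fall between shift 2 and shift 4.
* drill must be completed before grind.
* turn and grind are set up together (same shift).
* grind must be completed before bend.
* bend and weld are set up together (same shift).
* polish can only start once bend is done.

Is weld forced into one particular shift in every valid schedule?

No

weld can be shift 3 (e.g. weld in shift 3, bend in shift 3, grind in shift 2, polish in shift 4, drill in shift 1, turn in shift 2) or shift 4 (e.g. polish=shift 5, weld=shift 4, bend=shift 4, turn=shift 2, grind=shift 2, drill=shift 1).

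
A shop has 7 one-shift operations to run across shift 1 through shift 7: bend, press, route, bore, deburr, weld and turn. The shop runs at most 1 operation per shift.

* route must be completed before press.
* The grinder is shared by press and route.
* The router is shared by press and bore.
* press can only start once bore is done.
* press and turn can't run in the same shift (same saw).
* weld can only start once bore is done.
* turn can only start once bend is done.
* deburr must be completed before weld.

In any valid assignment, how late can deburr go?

shift 6

Downstream work caps deburr at shift 6.
deburr at shift 6 is achievable: weld in shift 7, deburr in shift 6, route in shift 2, bend in shift 4, turn in shift 5, press in shift 3, bore in shift 1.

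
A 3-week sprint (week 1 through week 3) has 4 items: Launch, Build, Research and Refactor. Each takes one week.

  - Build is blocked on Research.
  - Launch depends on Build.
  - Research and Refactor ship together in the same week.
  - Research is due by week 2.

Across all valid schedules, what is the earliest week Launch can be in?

Precedence pushes Launch to at least week 3.
Launch at week 3 is achievable: Research=week 1, Launch=week 3, Refactor=week 1, Build=week 2.

week 3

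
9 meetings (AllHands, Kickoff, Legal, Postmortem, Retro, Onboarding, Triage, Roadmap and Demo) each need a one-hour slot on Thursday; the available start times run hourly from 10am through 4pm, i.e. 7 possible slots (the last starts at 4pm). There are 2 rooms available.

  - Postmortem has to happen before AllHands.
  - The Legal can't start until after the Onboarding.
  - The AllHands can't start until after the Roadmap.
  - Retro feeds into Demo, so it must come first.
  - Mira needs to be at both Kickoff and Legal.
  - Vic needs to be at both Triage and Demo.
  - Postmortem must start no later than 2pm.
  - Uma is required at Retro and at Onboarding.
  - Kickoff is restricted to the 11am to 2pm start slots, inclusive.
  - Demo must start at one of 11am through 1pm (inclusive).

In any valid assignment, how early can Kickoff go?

11am

Kickoff is available from 11am; Kickoff's own window allows nothing later than 2pm.
Kickoff at 11am is achievable: Legal in 1pm; Postmortem in 10am; Retro in 10am; Triage in 2pm; Kickoff in 11am; AllHands in 1pm; Onboarding in 12pm; Demo in 11am; Roadmap in 12pm.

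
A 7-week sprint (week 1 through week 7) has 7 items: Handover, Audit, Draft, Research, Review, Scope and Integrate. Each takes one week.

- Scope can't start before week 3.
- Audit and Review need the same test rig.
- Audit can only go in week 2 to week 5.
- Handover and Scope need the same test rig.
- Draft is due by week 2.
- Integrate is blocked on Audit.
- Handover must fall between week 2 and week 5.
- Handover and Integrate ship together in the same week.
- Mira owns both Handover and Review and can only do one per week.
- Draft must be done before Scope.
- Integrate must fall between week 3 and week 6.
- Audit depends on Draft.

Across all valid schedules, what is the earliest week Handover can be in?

week 3

Handover is available from week 2; Handover must be in the same week as Integrate, which can't be before week 3, so Handover is at least week 3; Handover's own window allows nothing later than week 5.
Handover at week 3 is achievable: Scope=week 4; Integrate=week 3; Review=week 1; Audit=week 2; Draft=week 1; Research=week 1; Handover=week 3.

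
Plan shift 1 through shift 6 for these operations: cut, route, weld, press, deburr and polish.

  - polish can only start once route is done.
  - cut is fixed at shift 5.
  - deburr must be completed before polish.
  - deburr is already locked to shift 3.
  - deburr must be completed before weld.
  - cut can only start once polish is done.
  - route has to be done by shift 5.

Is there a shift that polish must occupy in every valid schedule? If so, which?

deburr is fixed at shift 3 and must come before polish, so polish is at least shift 4.
cut is fixed at shift 5 and must come after polish, so polish is at most shift 4.
So polish must be shift 4.

shift 4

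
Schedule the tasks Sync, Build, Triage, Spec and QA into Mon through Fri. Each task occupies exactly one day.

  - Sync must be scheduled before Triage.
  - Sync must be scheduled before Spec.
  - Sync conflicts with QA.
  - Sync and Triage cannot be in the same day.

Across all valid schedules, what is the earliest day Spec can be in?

Tue

Precedence pushes Spec to at least Tue.
Spec at Tue is achievable: Spec in Tue, Build in Mon, Sync in Mon, Triage in Tue, QA in Tue.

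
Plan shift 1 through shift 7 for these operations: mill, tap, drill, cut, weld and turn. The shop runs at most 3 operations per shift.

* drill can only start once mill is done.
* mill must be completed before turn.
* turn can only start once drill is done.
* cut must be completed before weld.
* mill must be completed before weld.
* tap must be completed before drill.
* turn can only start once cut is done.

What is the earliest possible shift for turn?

shift 3

Precedence pushes turn to at least shift 3.
turn at shift 3 is achievable: tap=shift 1, drill=shift 2, mill=shift 1, turn=shift 3, cut=shift 1, weld=shift 2.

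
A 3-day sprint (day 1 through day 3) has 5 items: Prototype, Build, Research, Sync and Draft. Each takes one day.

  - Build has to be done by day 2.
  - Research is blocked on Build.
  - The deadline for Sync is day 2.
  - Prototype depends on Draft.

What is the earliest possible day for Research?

Precedence pushes Research to at least day 2.
Research at day 2 is achievable: Draft=day 1, Research=day 2, Build=day 1, Sync=day 1, Prototype=day 2.

day 2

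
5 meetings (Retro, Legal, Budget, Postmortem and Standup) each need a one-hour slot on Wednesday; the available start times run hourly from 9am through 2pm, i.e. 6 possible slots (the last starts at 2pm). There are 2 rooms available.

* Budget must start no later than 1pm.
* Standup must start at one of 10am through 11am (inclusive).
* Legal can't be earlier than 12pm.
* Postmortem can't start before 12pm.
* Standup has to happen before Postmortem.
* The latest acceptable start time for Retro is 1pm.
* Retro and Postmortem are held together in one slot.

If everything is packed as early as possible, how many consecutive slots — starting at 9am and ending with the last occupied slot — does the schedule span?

The precedence chain requires at least 2 distinct slots.
With at most 2 per slot and 5 meetings, at least 3 slots are needed.
Legal can't be placed before 12pm — that is slot 4 counting from 9am — so the schedule must run through at least 4 slots.
Could 4 slots be enough, i.e. nothing placed later than 12pm? No: Retro's window within 4 slots is {9am, 10am, 11am, 12pm}; Legal's window within 4 slots is {12pm}; Postmortem's window within 4 slots is {12pm}; Retro must be in the same slot as Postmortem (in {12pm}) → {12pm}; that puts Retro, Legal and Postmortem all in 12pm — more than 2 per slot.
So 4 slots is not enough.
5 works (last occupied slot: 1pm): for example Budget -> 9am; Postmortem -> 12pm; Standup -> 10am; Legal -> 1pm; Retro -> 12pm.

5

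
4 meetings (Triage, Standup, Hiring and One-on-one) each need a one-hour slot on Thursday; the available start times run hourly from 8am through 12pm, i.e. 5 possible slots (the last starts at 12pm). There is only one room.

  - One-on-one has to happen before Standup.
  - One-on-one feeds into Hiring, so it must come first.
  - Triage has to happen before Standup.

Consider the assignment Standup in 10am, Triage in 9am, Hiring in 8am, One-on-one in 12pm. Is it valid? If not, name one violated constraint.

No — it violates: One-on-one feeds into Hiring, so it must come first

One-on-one feeds into Hiring, so it must come first — violated.
One-on-one has to happen before Standup — violated.
Triage has to happen before Standup — holds.
There is only one room — holds.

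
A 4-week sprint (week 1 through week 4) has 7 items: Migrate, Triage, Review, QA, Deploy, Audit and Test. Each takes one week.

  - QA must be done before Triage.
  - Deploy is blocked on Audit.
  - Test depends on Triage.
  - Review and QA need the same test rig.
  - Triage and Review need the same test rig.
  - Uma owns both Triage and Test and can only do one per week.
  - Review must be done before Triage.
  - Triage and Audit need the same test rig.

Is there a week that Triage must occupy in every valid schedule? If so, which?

week 3

Precedence pushes Triage to at least week 2; downstream work caps Triage at week 3.
So Triage is pinned to week 3.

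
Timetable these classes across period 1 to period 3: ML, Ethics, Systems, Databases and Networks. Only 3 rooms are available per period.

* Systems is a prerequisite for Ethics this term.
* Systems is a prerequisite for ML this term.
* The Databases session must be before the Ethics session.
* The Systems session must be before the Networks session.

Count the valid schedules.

14

Splitting on ML: it can be period 2 (6), period 3 (8). Listing each branch's schedules as (Ethics, Systems, Databases, Networks) by period number:
ML=period 2: (2,1,1,2) (2,1,1,3) (3,1,1,2) (3,1,1,3) (3,1,2,2) (3,1,2,3) — 6.
ML=period 3: (2,1,1,2) (2,1,1,3) (3,1,1,2) (3,1,1,3) (3,1,2,2) (3,1,2,3) (3,2,1,3) (3,2,2,3) — 8.
Summing: 6 + 8 = 14.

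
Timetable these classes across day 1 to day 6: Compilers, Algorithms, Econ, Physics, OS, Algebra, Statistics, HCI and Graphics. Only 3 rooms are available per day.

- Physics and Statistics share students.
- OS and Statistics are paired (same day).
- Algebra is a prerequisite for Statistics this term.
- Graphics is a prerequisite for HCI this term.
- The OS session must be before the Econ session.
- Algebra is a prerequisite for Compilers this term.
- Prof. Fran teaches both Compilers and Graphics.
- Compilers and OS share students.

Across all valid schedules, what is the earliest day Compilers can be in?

day 2

Precedence pushes Compilers to at least day 2.
Compilers at day 2 is achievable: Algorithms in day 1; OS in day 3; Physics in day 2; Algebra in day 1; Graphics in day 1; Econ in day 4; Statistics in day 3; Compilers in day 2; HCI in day 2.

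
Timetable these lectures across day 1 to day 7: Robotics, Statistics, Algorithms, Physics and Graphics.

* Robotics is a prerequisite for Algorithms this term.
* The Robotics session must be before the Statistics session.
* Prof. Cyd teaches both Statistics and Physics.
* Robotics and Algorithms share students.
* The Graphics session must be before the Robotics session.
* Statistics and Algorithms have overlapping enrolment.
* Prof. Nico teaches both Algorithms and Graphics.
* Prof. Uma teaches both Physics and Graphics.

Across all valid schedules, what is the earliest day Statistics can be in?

day 3

Precedence pushes Statistics to at least day 3.
Statistics at day 3 is achievable: Statistics in day 3, Robotics in day 2, Algorithms in day 4, Graphics in day 1, Physics in day 2.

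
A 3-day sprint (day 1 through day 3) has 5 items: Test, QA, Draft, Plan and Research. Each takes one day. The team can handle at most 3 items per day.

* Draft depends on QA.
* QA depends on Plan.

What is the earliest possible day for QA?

day 2

Precedence pushes QA to at least day 2; downstream work caps QA at day 2.
QA at day 2 is achievable: Draft=day 3; QA=day 2; Test=day 1; Research=day 1; Plan=day 1.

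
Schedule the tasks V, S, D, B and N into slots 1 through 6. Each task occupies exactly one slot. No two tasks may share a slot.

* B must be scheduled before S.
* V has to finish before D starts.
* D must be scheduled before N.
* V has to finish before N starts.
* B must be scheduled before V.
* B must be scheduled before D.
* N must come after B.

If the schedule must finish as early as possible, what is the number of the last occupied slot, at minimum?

The precedence chain requires at least 4 distinct slots.
With at most 1 per slot and 5 tasks, at least 5 slots are needed.
5 works (last occupied slot: 5): for example N in 4, S in 5, V in 2, B in 1, D in 3.

slot 5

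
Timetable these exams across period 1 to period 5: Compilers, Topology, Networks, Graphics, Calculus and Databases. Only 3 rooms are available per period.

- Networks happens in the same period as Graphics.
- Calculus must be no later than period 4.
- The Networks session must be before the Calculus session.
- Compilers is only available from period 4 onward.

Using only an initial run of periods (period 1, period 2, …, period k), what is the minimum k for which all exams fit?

The precedence chain requires at least 2 distinct periods.
With at most 3 per period and 6 exams, at least 2 periods are needed.
Compilers can't be placed before period 4, so the schedule must run through at least period 4.
4 works (last occupied period: period 4): for example Calculus -> period 2, Networks -> period 1, Graphics -> period 1, Topology -> period 1, Compilers -> period 4, Databases -> period 2.

4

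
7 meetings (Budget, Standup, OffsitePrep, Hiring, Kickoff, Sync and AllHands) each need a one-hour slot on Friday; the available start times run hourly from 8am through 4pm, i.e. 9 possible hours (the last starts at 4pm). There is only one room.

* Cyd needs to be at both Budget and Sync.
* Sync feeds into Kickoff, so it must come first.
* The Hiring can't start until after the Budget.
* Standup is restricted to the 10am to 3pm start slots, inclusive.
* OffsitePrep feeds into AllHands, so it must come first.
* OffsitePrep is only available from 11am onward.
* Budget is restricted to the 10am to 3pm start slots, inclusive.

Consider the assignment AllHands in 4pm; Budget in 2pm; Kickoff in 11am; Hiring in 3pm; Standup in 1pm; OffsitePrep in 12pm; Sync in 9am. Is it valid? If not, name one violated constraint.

Yes, all constraints hold

OffsitePrep is only available from 11am onward — holds.
Cyd needs to be at both Budget and Sync — holds.
There is only one room — holds.
Standup is restricted to the 10am to 3pm start slots, inclusive — holds.
OffsitePrep feeds into AllHands, so it must come first — holds.
The Hiring can't start until after the Budget — holds.
Budget is restricted to the 10am to 3pm start slots, inclusive — holds.
Sync feeds into Kickoff, so it must come first — holds.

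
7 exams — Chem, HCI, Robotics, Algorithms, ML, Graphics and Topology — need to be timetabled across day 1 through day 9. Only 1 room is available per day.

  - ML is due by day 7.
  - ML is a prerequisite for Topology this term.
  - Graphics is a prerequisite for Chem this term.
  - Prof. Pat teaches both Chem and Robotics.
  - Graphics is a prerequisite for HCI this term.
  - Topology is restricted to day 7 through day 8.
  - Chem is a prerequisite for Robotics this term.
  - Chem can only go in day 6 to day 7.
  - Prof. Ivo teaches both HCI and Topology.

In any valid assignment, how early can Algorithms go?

Algorithms at day 1 is achievable: Topology in day 7, HCI in day 4, Robotics in day 8, Chem in day 6, Algorithms in day 1, ML in day 2, Graphics in day 3.

day 1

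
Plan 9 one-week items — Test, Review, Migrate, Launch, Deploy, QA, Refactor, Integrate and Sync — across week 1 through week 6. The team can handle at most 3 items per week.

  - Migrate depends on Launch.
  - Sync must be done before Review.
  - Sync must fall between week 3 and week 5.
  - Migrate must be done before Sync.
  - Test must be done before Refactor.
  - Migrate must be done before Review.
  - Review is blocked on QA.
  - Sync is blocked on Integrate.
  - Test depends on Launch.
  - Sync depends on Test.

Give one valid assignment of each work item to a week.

Review in week 4, Launch in week 1, Refactor in week 3, Migrate in week 2, Test in week 2, Deploy in week 2, Integrate in week 1, QA in week 1, Sync in week 3

Checking: Launch(week 1) before Test(week 2); Launch(week 1) before Migrate(week 2); QA(week 1) before Review(week 4); Test(week 2) before Refactor(week 3); Integrate(week 1) before Sync(week 3); Migrate(week 2) before Review(week 4); Migrate(week 2) before Sync(week 3); Sync(week 3) before Review(week 4); Test(week 2) before Sync(week 3); Sync=week 3 in [week 3,week 5]; max 3 per week (cap 3).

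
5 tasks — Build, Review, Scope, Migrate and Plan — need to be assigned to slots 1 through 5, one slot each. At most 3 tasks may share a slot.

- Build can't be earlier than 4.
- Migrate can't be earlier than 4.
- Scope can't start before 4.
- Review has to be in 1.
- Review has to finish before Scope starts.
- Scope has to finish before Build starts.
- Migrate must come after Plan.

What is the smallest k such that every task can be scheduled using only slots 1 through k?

5 slots

The precedence chain requires at least 3 distinct slots.
With at most 3 per slot and 5 tasks, at least 2 slots are needed.
Propagating the time windows through the other constraints, Build can't land before 5, so the schedule must run through at least slot 5.
5 works (last occupied slot: 5): for example Plan in 1, Migrate in 4, Build in 5, Scope in 4, Review in 1.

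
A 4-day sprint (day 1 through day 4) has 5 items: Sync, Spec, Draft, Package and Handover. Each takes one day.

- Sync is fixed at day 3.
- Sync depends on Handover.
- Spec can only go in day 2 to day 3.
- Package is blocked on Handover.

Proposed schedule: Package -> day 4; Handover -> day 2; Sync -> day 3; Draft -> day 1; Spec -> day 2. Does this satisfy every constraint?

Yes

Package is blocked on Handover — holds.
Spec can only go in day 2 to day 3 — holds.
Sync is fixed at day 3 — holds.
Sync depends on Handover — holds.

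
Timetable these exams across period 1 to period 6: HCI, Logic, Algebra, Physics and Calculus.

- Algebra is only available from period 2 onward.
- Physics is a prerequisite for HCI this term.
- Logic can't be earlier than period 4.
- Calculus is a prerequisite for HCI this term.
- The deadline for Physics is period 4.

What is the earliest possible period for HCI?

Precedence pushes HCI to at least period 2.
HCI at period 2 is achievable: Calculus=period 1; Logic=period 4; Algebra=period 2; HCI=period 2; Physics=period 1.

period 2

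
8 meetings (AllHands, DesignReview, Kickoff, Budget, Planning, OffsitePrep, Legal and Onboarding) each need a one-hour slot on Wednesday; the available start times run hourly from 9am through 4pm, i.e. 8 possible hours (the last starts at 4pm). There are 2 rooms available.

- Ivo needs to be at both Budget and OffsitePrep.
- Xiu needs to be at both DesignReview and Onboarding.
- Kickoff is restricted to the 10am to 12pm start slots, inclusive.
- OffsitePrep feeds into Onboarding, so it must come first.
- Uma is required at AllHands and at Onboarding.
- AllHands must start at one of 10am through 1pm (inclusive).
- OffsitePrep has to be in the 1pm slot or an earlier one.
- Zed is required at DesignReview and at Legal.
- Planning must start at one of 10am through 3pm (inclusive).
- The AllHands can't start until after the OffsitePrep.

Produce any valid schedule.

OffsitePrep=9am; Onboarding=11am; DesignReview=9am; Budget=12pm; Kickoff=10am; Planning=11am; AllHands=10am; Legal=12pm

Checking: OffsitePrep(9am) before AllHands(10am); OffsitePrep(9am) before Onboarding(11am); DesignReview(9am) != Legal(12pm); DesignReview(9am) != Onboarding(11am); AllHands(10am) != Onboarding(11am); Budget(12pm) != OffsitePrep(9am); Planning=11am in [10am,3pm]; Kickoff=10am in [10am,12pm]; OffsitePrep=9am in [9am,1pm]; AllHands=10am in [10am,1pm]; max 2 per hour (cap 2).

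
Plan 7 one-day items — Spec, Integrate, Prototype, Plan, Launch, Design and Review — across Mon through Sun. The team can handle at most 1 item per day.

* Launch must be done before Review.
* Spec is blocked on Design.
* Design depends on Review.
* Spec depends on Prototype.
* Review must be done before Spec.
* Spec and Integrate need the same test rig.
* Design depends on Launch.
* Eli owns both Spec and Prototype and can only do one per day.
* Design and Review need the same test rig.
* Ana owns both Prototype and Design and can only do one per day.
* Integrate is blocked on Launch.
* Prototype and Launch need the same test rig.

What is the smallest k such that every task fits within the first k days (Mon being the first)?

The precedence chain requires at least 4 distinct days.
With at most 1 per day and 7 tasks, at least 7 days are needed.
7 works (last occupied day: Sun): for example Prototype -> Thu, Design -> Wed, Spec -> Fri, Plan -> Sun, Integrate -> Sat, Review -> Tue, Launch -> Mon.

7 days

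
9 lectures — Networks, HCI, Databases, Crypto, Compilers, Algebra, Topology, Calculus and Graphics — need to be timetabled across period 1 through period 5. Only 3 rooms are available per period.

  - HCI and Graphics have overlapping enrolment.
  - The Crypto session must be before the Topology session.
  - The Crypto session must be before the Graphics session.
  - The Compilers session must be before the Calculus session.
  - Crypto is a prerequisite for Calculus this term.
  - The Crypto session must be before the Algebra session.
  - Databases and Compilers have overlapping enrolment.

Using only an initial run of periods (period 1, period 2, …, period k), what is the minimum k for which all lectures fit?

The precedence chain requires at least 2 distinct periods.
With at most 3 per period and 9 lectures, at least 3 periods are needed.
3 works (last occupied period: period 3): for example Calculus in period 2; HCI in period 1; Crypto in period 1; Algebra in period 2; Graphics in period 3; Topology in period 2; Databases in period 3; Compilers in period 1; Networks in period 3.

3 periods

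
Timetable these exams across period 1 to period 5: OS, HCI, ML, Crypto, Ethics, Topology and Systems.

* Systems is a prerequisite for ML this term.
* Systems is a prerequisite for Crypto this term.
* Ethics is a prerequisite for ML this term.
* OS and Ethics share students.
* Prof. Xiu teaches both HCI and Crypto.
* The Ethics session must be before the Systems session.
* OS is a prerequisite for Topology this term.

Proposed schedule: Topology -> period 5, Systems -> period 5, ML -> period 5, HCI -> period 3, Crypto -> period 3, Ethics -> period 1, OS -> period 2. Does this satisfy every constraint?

No — it violates: Systems is a prerequisite for Crypto this term

Prof. Xiu teaches both HCI and Crypto — violated.
OS and Ethics share students — holds.
OS is a prerequisite for Topology this term — holds.
Systems is a prerequisite for Crypto this term — violated.
Ethics is a prerequisite for ML this term — holds.
Systems is a prerequisite for ML this term — violated.
The Ethics session must be before the Systems session — holds.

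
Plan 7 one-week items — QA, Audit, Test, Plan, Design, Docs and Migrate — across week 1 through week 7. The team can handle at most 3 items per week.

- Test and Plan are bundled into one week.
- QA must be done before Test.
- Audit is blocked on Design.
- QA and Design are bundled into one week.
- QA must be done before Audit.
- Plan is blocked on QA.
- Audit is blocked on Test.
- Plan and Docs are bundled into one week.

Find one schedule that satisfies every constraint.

QA -> week 1; Test -> week 2; Design -> week 1; Plan -> week 2; Docs -> week 2; Migrate -> week 1; Audit -> week 3

Checking: QA(week 1) before Audit(week 3); QA(week 1) before Plan(week 2); QA(week 1) before Test(week 2); Design(week 1) before Audit(week 3); Test(week 2) before Audit(week 3); QA = Design = week 1; Plan = Docs = week 2; Test = Plan = week 2; max 3 per week (cap 3).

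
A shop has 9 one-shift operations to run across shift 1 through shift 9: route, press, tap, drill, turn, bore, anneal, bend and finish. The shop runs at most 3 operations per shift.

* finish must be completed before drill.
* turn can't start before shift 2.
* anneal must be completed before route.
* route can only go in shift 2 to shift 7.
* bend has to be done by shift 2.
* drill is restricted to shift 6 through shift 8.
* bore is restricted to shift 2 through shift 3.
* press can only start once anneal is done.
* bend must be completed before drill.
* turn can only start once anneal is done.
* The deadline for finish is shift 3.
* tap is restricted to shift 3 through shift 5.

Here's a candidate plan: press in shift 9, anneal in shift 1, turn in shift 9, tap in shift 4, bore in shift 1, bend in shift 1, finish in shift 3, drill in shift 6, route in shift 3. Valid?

bore is restricted to shift 2 through shift 3 — violated.
bend has to be done by shift 2 — holds.
anneal must be completed before route — holds.
tap is restricted to shift 3 through shift 5 — holds.
bend must be completed before drill — holds.
turn can't start before shift 2 — holds.
finish must be completed before drill — holds.
turn can only start once anneal is done — holds.
The deadline for finish is shift 3 — holds.
The shop runs at most 3 operations per shift — holds.
route can only go in shift 2 to shift 7 — holds.
press can only start once anneal is done — holds.
drill is restricted to shift 6 through shift 8 — holds.

No — it violates: bore is restricted to shift 2 through shift 3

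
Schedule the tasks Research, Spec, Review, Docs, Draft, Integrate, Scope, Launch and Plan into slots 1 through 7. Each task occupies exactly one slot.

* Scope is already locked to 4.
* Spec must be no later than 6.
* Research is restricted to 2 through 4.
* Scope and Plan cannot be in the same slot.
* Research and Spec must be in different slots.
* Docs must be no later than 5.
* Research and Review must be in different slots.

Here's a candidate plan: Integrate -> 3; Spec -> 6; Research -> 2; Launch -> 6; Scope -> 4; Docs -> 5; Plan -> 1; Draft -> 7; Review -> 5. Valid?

Yes

Scope and Plan cannot be in the same slot — holds.
Research is restricted to 2 through 4 — holds.
Research and Review must be in different slots — holds.
Scope is already locked to 4 — holds.
Docs must be no later than 5 — holds.
Spec must be no later than 6 — holds.
Research and Spec must be in different slots — holds.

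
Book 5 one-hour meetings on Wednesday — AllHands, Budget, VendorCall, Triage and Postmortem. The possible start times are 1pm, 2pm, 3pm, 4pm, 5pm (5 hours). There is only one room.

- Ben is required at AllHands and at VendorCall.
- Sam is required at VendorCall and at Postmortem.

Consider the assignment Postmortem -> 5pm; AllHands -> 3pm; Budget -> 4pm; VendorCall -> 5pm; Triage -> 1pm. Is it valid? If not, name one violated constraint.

Invalid. Sam is required at VendorCall and at Postmortem.

Sam is required at VendorCall and at Postmortem — violated.
Ben is required at AllHands and at VendorCall — holds.
There is only one room — violated.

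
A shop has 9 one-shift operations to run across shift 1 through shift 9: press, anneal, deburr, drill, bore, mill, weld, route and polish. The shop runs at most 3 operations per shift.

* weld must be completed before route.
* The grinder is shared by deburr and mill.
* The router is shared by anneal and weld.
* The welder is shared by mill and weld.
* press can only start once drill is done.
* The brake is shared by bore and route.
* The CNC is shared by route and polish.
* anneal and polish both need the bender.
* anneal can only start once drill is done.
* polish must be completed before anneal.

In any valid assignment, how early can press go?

shift 2

Precedence pushes press to at least shift 2.
press at shift 2 is achievable: weld in shift 1; anneal in shift 2; bore in shift 3; deburr in shift 3; polish in shift 1; drill in shift 1; mill in shift 4; press in shift 2; route in shift 2.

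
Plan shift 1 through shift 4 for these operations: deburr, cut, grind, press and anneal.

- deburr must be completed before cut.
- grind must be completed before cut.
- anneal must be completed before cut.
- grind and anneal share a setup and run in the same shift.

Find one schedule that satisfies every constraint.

grind=shift 1; cut=shift 2; anneal=shift 1; press=shift 1; deburr=shift 1

Checking: deburr(shift 1) before cut(shift 2); anneal(shift 1) before cut(shift 2); grind(shift 1) before cut(shift 2); grind = anneal = shift 1.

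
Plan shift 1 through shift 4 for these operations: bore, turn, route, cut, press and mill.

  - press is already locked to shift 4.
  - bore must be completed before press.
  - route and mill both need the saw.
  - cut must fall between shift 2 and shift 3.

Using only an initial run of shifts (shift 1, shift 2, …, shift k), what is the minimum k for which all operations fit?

The precedence chain requires at least 2 distinct shifts.
press can't be placed before shift 4, so the schedule must run through at least shift 4.
4 works (last occupied shift: shift 4): for example turn in shift 1, route in shift 1, bore in shift 1, press in shift 4, cut in shift 2, mill in shift 2.

4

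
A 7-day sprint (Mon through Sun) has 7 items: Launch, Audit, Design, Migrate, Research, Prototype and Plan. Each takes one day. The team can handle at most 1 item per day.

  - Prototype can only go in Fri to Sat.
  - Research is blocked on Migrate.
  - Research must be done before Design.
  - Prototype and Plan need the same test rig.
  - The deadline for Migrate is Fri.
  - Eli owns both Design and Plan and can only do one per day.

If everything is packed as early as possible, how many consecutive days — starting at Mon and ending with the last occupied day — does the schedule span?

The precedence chain requires at least 3 distinct days.
With at most 1 per day and 7 tasks, at least 7 days are needed.
Prototype can't be placed before Fri — that is day 5 counting from Mon — so the schedule must run through at least 5 days.
7 works (last occupied day: Sun): for example Design -> Wed, Migrate -> Mon, Prototype -> Fri, Plan -> Sun, Launch -> Thu, Audit -> Sat, Research -> Tue.

7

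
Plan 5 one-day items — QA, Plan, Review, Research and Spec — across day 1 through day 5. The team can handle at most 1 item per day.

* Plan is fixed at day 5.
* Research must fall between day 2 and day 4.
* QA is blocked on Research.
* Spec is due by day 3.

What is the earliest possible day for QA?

day 3

Precedence pushes QA to at least day 3.
QA at day 3 is achievable: Research=day 2, Plan=day 5, QA=day 3, Review=day 4, Spec=day 1.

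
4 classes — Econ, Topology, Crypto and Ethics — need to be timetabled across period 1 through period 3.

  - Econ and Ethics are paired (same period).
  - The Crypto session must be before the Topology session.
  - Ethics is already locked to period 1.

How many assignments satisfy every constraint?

3

Enumerating: Crypto=period 1, Topology=period 2, Ethics=period 1, Econ=period 1 | Ethics=period 1; Econ=period 1; Crypto=period 1; Topology=period 3 | Topology -> period 3, Ethics -> period 1, Econ -> period 1, Crypto -> period 2.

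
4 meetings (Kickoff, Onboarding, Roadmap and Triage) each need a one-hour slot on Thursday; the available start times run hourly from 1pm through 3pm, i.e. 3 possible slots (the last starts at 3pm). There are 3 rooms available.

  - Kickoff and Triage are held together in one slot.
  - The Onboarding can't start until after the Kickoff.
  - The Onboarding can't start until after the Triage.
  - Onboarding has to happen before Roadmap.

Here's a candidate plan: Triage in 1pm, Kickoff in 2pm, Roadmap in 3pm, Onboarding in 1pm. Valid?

There are 3 rooms available — holds.
The Onboarding can't start until after the Triage — violated.
Onboarding has to happen before Roadmap — holds.
Kickoff and Triage are held together in one slot — violated.
The Onboarding can't start until after the Kickoff — violated.

No. The Onboarding can't start until after the Kickoff is not satisfied.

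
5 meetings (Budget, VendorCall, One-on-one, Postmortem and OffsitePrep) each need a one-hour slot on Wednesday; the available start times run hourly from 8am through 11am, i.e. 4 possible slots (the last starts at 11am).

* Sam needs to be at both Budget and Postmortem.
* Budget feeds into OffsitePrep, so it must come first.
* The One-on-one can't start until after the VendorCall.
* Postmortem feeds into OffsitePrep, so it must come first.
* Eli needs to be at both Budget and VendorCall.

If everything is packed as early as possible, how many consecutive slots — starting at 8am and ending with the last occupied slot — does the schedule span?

The precedence chain requires at least 2 distinct slots.
Could 2 slots be enough, i.e. nothing placed later than 9am? No: OffsitePrep must come after Budget (at 8am or later) → {9am}; Budget must come before OffsitePrep (at 9am or earlier) → {8am}; One-on-one must come after VendorCall (at 8am or later) → {9am}; VendorCall must come before One-on-one (at 9am or earlier) → {8am}; VendorCall can't share with Budget (8am) → nothing is left.
So 2 slots is not enough.
3 works (last occupied slot: 10am): for example Budget -> 8am; OffsitePrep -> 10am; Postmortem -> 9am; VendorCall -> 9am; One-on-one -> 10am.

3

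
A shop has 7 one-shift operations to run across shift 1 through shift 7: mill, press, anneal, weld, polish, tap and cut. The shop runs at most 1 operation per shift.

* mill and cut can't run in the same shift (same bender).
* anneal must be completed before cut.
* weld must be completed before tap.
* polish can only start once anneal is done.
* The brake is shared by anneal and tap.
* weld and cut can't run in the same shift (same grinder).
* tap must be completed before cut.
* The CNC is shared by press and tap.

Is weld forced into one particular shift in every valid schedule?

weld can be shift 1 (e.g. cut in shift 4, press in shift 7, polish in shift 5, tap in shift 3, anneal in shift 2, mill in shift 6, weld in shift 1) or shift 2 (e.g. anneal -> shift 1; press -> shift 7; cut -> shift 4; weld -> shift 2; mill -> shift 6; polish -> shift 5; tap -> shift 3).

No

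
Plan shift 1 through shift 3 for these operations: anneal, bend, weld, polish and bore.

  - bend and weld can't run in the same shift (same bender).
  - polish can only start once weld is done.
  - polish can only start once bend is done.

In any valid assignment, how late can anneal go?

shift 3

anneal at shift 3 is achievable: bend=shift 1, weld=shift 2, anneal=shift 3, bore=shift 1, polish=shift 3.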